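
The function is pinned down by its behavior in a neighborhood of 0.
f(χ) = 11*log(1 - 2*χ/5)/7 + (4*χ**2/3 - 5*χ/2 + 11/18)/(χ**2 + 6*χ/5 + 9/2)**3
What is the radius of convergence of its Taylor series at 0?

Denominator factor (χ**2 + 6*χ/5 + 9/2)^3: discriminant -414/25, complex-conjugate roots (-3/5) + ((3/10)*sqrt(46))*i and (-3/5) - ((3/10)*sqrt(46))*i; poles of order 3, moduli (3/2)*sqrt(2) and (3/2)*sqrt(2).
Branch term (11/7)*log(1 - χ/(5/2)): its argument vanishes at χ = 5/2, a logarithmic branch point, modulus 5/2.
The radius of convergence is the smallest modulus among the singular points: (3/2)*sqrt(2).

The radius of convergence is (3/2)*sqrt(2).


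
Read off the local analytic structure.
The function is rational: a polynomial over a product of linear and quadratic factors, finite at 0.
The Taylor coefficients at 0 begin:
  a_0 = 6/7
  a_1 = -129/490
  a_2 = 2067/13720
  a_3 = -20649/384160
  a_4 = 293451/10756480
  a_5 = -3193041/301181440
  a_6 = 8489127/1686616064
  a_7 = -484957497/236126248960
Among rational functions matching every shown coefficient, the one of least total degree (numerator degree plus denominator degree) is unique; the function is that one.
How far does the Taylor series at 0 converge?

No rational of total degree below 3 reproduces all 8 coefficients; solving the [1/2] Pade equations on them gives f(γ) = (6*γ/5 - 6)/(γ**2 - 3*γ/4 - 7), whose expansion matches every shown term.
Denominator factor (γ**2 - 3*γ/4 - 7): discriminant 457/16, real irrational roots 3/8 + (1/8)*sqrt(457) and 3/8 - (1/8)*sqrt(457); poles of order 1, moduli 3/8 + (1/8)*sqrt(457) and -3/8 + (1/8)*sqrt(457).
The radius of convergence is the smallest modulus among the singular points: -3/8 + (1/8)*sqrt(457).

The radius of convergence is -3/8 + (1/8)*sqrt(457).


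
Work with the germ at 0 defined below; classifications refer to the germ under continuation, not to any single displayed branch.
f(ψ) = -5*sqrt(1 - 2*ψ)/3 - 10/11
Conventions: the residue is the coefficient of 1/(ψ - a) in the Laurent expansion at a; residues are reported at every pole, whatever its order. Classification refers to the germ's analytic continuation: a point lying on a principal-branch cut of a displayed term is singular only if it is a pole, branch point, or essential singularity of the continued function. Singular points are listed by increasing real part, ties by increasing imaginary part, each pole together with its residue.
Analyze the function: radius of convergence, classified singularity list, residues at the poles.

Radius of convergence at 0: 1/2.
At 1/2: an algebraic (square-root) branch point.

Branch term (-5/3)*sqrt(1 - ψ/(1/2)): its argument vanishes at ψ = 1/2, a square-root branch point, modulus 1/2.
The radius of convergence is the smallest modulus among the singular points: 1/2.


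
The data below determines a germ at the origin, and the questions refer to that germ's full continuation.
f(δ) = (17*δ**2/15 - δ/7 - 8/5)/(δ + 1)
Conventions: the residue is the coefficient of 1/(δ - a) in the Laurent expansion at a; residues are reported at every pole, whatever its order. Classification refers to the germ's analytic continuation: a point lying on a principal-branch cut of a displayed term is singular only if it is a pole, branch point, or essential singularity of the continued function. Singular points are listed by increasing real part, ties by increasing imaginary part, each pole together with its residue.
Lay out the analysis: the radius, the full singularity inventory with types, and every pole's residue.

Denominator factor (δ + 1): pole of order 1 at -1, modulus 1.
The radius of convergence is the smallest modulus among the singular points: 1.
At the order-1 pole -1 set g(δ) = (δ - (-1))*f(δ) = 17*δ**2/15 - δ/7 - 8/5.
Simple pole: residue = g(a) at a = -1, which is -34/105.

Radius of convergence at 0: 1.
At -1: a pole of order 1; residue -34/105.


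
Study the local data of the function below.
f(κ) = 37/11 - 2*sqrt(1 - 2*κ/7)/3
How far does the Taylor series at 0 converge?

Branch term (-2/3)*sqrt(1 - κ/(7/2)): its argument vanishes at κ = 7/2, a square-root branch point, modulus 7/2.
The radius of convergence is the smallest modulus among the singular points: 7/2.

The radius of convergence is 7/2.


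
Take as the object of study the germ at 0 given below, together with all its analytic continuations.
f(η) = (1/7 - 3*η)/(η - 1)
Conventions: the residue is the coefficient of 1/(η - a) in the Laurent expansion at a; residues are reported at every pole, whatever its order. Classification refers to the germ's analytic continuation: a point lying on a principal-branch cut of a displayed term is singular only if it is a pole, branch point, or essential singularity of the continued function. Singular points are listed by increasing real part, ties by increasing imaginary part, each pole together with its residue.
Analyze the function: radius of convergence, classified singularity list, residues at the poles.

Radius of convergence at 0: 1.
At 1: a pole of order 1; residue -20/7.

Denominator factor (η - 1): pole of order 1 at 1, modulus 1.
The radius of convergence is the smallest modulus among the singular points: 1.
At the order-1 pole 1 set g(η) = (η - (1))*f(η) = 1/7 - 3*η.
Simple pole: residue = g(a) at a = 1, which is -20/7.


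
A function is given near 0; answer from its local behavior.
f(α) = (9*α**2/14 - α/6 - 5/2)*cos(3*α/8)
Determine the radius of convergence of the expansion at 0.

The radius of convergence is infinite.

The factor cos(3*α/8) is entire and contributes no finite singular point.
The polynomial part has no poles.
No finite singular points: the Taylor series at 0 converges everywhere.


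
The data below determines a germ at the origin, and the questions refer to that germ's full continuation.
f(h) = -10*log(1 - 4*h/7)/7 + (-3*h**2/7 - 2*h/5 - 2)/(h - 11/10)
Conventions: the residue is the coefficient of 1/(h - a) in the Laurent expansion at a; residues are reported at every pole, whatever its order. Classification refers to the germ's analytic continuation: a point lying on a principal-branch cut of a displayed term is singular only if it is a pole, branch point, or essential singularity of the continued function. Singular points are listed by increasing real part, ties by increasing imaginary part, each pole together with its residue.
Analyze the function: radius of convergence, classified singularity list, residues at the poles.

Denominator factor (h - 11/10): pole of order 1 at 11/10, modulus 11/10.
Branch term (-10/7)*log(1 - h/(7/4)): its argument vanishes at h = 7/4, a logarithmic branch point, modulus 7/4.
The radius of convergence is the smallest modulus among the singular points: 11/10.
The branch term is analytic at 11/10 and contributes nothing to the residue; only the rational part matters.
At the order-1 pole 11/10 set g(h) = (h - (11/10))*(rational part) = -3*h**2/7 - 2*h/5 - 2.
Simple pole: residue = g(a) at a = 11/10, which is -2071/700.
List the singular points by increasing real part (a conjugate pair: the negative imaginary part first).

Radius of convergence at 0: 11/10.
At 11/10: a pole of order 1; residue -2071/700.
At 7/4: a logarithmic branch point.


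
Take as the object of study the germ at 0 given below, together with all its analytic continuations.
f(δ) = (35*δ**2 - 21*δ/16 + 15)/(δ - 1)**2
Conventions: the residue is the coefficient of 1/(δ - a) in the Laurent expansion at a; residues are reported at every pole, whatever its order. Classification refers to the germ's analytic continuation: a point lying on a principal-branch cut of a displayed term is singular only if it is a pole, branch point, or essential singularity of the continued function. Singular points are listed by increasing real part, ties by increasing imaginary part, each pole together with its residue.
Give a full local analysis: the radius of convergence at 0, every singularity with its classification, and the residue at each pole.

Denominator factor (δ - 1)^2: pole of order 2 at 1, modulus 1.
The radius of convergence is the smallest modulus among the singular points: 1.
At the order-2 pole 1 set g(δ) = (δ - (1))^2*f(δ) = 35*δ**2 - 21*δ/16 + 15.
Order-2 pole: residue = g'(a); g'(1) = 1099/16, so the residue is 1099/16.

Radius of convergence at 0: 1.
At 1: a pole of order 2; residue 1099/16.


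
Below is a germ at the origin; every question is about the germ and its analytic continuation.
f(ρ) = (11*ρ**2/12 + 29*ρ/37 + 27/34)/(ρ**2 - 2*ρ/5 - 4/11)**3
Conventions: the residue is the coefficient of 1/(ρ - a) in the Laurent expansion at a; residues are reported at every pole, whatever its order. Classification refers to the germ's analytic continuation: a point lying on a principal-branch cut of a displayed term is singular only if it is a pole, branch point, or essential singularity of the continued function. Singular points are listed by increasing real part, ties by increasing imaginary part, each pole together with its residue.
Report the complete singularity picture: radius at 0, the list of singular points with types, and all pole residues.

Radius of convergence at 0: -1/5 + (1/55)*sqrt(1221).
At 1/5 - (1/55)*sqrt(1221): a pole of order 3; residue -(616631125/13763838384)*sqrt(1221).
At 1/5 + (1/55)*sqrt(1221): a pole of order 3; residue (616631125/13763838384)*sqrt(1221).

Denominator factor (ρ**2 - 2*ρ/5 - 4/11)^3: discriminant 444/275, real irrational roots 1/5 + (1/55)*sqrt(1221) and 1/5 - (1/55)*sqrt(1221); poles of order 3, moduli 1/5 + (1/55)*sqrt(1221) and -1/5 + (1/55)*sqrt(1221).
The radius of convergence is the smallest modulus among the singular points: -1/5 + (1/55)*sqrt(1221).
The factor ρ**2 - 2*ρ/5 - 4/11 splits as (ρ - a)(ρ - a') with a = 1/5 - (1/55)*sqrt(1221), a' = 1/5 + (1/55)*sqrt(1221). At the order-3 pole a set g(ρ) = (ρ - a)^3*f(ρ) = [11*ρ**2/12 + 29*ρ/37 + 27/34] / (ρ - a')^3.
Order-3 pole: residue = g''(a)/2; g''(1/5 - (1/55)*sqrt(1221)) = -(616631125/6881919192)*sqrt(1221), so the residue is -(616631125/13763838384)*sqrt(1221).
The factor ρ**2 - 2*ρ/5 - 4/11 splits as (ρ - a)(ρ - a') with a = 1/5 + (1/55)*sqrt(1221), a' = 1/5 - (1/55)*sqrt(1221). At the order-3 pole a set g(ρ) = (ρ - a)^3*f(ρ) = [11*ρ**2/12 + 29*ρ/37 + 27/34] / (ρ - a')^3.
Order-3 pole: residue = g''(a)/2; g''(1/5 + (1/55)*sqrt(1221)) = (616631125/6881919192)*sqrt(1221), so the residue is (616631125/13763838384)*sqrt(1221).
List the singular points by increasing real part (a conjugate pair: the negative imaginary part first).


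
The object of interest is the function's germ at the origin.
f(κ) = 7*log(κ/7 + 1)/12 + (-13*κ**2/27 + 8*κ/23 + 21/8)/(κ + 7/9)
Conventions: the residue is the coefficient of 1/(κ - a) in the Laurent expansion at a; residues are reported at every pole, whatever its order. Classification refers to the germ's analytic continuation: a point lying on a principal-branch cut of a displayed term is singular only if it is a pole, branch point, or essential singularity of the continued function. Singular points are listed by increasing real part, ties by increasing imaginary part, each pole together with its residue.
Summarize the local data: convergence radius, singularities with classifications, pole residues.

Denominator factor (κ + 7/9): pole of order 1 at -7/9, modulus 7/9.
Branch term (7/12)*log(1 - κ/(-7)): its argument vanishes at κ = -7, a logarithmic branch point, modulus 7.
The radius of convergence is the smallest modulus among the singular points: 7/9.
The branch term is analytic at -7/9 and contributes nothing to the residue; only the rational part matters.
At the order-1 pole -7/9 set g(κ) = (κ - (-7/9))*(rational part) = -13*κ**2/27 + 8*κ/23 + 21/8.
Simple pole: residue = g(a) at a = -7/9, which is 830249/402408.
List the singular points by increasing real part (a conjugate pair: the negative imaginary part first).

Radius of convergence at 0: 7/9.
At -7: a logarithmic branch point.
At -7/9: a pole of order 1; residue 830249/402408.


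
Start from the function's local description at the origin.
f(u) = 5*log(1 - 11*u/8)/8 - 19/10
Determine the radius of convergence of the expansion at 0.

The radius of convergence is 8/11.

Branch term (5/8)*log(1 - u/(8/11)): its argument vanishes at u = 8/11, a logarithmic branch point, modulus 8/11.
The radius of convergence is the smallest modulus among the singular points: 8/11.


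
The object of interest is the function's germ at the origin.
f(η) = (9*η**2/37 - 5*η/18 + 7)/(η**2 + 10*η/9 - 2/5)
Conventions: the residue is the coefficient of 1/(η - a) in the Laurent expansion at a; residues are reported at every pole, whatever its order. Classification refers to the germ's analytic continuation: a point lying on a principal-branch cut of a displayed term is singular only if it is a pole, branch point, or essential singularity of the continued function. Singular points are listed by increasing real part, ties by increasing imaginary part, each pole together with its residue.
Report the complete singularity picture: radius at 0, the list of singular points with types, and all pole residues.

Denominator factor (η**2 + 10*η/9 - 2/5): discriminant 1148/405, real irrational roots -5/9 + (1/45)*sqrt(1435) and -5/9 - (1/45)*sqrt(1435); poles of order 1, moduli -5/9 + (1/45)*sqrt(1435) and 5/9 + (1/45)*sqrt(1435).
The radius of convergence is the smallest modulus among the singular points: -5/9 + (1/45)*sqrt(1435).
The factor η**2 + 10*η/9 - 2/5 splits as (η - a)(η - a') with a = -5/9 - (1/45)*sqrt(1435), a' = -5/9 + (1/45)*sqrt(1435). At the order-1 pole a set g(η) = (η - a)*f(η) = [9*η**2/37 - 5*η/18 + 7] / (η - a').
Simple pole: residue = g(a) at a = -5/9 - (1/45)*sqrt(1435), which is -365/1332 - (221831/1911420)*sqrt(1435).
The factor η**2 + 10*η/9 - 2/5 splits as (η - a)(η - a') with a = -5/9 + (1/45)*sqrt(1435), a' = -5/9 - (1/45)*sqrt(1435). At the order-1 pole a set g(η) = (η - a)*f(η) = [9*η**2/37 - 5*η/18 + 7] / (η - a').
Simple pole: residue = g(a) at a = -5/9 + (1/45)*sqrt(1435), which is -365/1332 + (221831/1911420)*sqrt(1435).
List the singular points by increasing real part (a conjugate pair: the negative imaginary part first).

Radius of convergence at 0: -5/9 + (1/45)*sqrt(1435).
At -5/9 - (1/45)*sqrt(1435): a pole of order 1; residue -365/1332 - (221831/1911420)*sqrt(1435).
At -5/9 + (1/45)*sqrt(1435): a pole of order 1; residue -365/1332 + (221831/1911420)*sqrt(1435).


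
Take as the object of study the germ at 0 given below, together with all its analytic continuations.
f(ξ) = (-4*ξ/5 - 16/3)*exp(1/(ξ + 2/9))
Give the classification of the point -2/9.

The exponent 1/(ξ - (-2/9)) has a pole at -2/9, so exp(1/(ξ - (-2/9))) takes every nonzero value near it: an essential singularity (not a pole of any order).

The point is an essential singularity.


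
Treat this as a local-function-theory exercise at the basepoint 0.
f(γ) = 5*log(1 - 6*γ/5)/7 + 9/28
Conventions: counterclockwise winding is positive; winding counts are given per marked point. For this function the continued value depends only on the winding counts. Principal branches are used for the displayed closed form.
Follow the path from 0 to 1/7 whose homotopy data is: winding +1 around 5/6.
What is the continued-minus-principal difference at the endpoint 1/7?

The rational part is single-valued and drops out of the difference; each branch term changes only by its own monodromy.
(5/7)*log(1 - γ/(5/6)): each positive loop around 5/6 adds 2*pi*i to the log, so winding +1 contributes (5/7)*(1)*2*pi*i = (10/7)*pi*i.
Summing the contributions at γ = 1/7 gives (10/7)*pi*i.

Continued minus principal equals (10/7)*pi*i.


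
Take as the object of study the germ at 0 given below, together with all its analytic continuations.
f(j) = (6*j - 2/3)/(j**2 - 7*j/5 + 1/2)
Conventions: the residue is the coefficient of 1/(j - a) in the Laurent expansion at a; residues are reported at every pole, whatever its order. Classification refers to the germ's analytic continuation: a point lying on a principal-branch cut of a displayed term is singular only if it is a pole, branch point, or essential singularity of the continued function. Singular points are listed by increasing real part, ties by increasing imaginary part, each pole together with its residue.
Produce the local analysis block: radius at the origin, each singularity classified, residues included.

Radius of convergence at 0: (1/2)*sqrt(2).
At (7/10) - (1/10)*i: a pole of order 1; residue (3) + (53/3)*i.
At (7/10) + (1/10)*i: a pole of order 1; residue (3) - (53/3)*i.

Denominator factor (j**2 - 7*j/5 + 1/2): discriminant -1/25, complex-conjugate roots (7/10) + (1/10)*i and (7/10) - (1/10)*i; poles of order 1, moduli (1/2)*sqrt(2) and (1/2)*sqrt(2).
The radius of convergence is the smallest modulus among the singular points: (1/2)*sqrt(2).
The factor j**2 - 7*j/5 + 1/2 splits as (j - a)(j - a') with a = (7/10) - (1/10)*i, a' = (7/10) + (1/10)*i. At the order-1 pole a set g(j) = (j - a)*f(j) = [6*j - 2/3] / (j - a').
Simple pole: residue = g(a) at a = (7/10) - (1/10)*i, which is (3) + (53/3)*i.
The factor j**2 - 7*j/5 + 1/2 splits as (j - a)(j - a') with a = (7/10) + (1/10)*i, a' = (7/10) - (1/10)*i. At the order-1 pole a set g(j) = (j - a)*f(j) = [6*j - 2/3] / (j - a').
Simple pole: residue = g(a) at a = (7/10) + (1/10)*i, which is (3) - (53/3)*i.
List the singular points by increasing real part (a conjugate pair: the negative imaginary part first).


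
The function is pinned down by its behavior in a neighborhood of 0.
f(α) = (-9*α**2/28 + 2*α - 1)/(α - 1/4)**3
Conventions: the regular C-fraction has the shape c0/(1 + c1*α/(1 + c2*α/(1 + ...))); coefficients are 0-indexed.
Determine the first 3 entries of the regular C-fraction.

The regular C-fraction coefficients are [64, -10, 155/56].

Taylor coefficients (expand at 0): a_0 = 64, a_1 = 640, a_2 = 32400/7.
c0 = a_0 = 64. Peel one level at a time: if S = 1 + c*α/S' with S'(0) = 1, then c is the α-coefficient of S and S' = c*α/(S - 1).
S_1 = c0/f = 1 + (-10)*α + (775/28)*α^2 + ...; c1 = -10.
S_2 = c1*α/(S_1 - 1) = 1 + (155/56)*α + ...; c2 = 155/56.


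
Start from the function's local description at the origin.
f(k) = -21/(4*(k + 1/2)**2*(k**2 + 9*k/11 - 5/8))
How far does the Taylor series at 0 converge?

The radius of convergence is -9/22 + (1/44)*sqrt(1534).

Denominator factor (k + 1/2)^2: pole of order 2 at -1/2, modulus 1/2.
Denominator factor (k**2 + 9*k/11 - 5/8): discriminant 767/242, real irrational roots -9/22 + (1/44)*sqrt(1534) and -9/22 - (1/44)*sqrt(1534); poles of order 1, moduli -9/22 + (1/44)*sqrt(1534) and 9/22 + (1/44)*sqrt(1534).
The radius of convergence is the smallest modulus among the singular points: -9/22 + (1/44)*sqrt(1534).


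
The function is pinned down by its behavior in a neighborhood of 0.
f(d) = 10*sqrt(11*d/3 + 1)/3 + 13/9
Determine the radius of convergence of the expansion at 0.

The radius of convergence is 3/11.

Branch term (10/3)*sqrt(1 - d/(-3/11)): its argument vanishes at d = -3/11, a square-root branch point, modulus 3/11.
The radius of convergence is the smallest modulus among the singular points: 3/11.


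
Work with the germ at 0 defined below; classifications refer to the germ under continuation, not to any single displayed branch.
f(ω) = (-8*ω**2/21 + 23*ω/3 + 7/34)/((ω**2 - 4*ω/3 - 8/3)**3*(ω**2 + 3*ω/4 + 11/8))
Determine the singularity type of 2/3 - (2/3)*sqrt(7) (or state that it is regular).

The denominator factor ω**2 - 4*ω/3 - 8/3 vanishes at 2/3 - (2/3)*sqrt(7) and appears to the power 3; the numerator there equals 25463/6426 - (902/189)*sqrt(7), nonzero, and no other factor vanishes.
Hence a pole whose order is the multiplicity, 3.

The point is a pole of order 3.


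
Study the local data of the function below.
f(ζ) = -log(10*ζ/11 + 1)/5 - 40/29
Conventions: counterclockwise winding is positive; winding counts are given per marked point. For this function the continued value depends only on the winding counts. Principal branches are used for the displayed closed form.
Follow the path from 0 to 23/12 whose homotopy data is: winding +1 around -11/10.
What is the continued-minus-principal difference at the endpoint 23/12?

The rational part is single-valued and drops out of the difference; each branch term changes only by its own monodromy.
(-1/5)*log(1 - ζ/(-11/10)): each positive loop around -11/10 adds 2*pi*i to the log, so winding +1 contributes (-1/5)*(1)*2*pi*i = -(2/5)*pi*i.
Summing the contributions at ζ = 23/12 gives -(2/5)*pi*i.

Continued minus principal equals -(2/5)*pi*i.


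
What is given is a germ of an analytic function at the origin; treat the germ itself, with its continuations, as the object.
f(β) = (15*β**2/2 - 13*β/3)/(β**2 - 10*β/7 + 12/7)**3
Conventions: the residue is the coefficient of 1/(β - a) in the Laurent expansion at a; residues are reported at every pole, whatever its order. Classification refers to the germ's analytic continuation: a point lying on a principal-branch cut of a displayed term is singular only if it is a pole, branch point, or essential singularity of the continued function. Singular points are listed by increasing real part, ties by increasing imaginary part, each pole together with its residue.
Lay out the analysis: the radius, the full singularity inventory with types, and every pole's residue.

Denominator factor (β**2 - 10*β/7 + 12/7)^3: discriminant -236/49, complex-conjugate roots (5/7) + ((1/7)*sqrt(59))*i and (5/7) - ((1/7)*sqrt(59))*i; poles of order 3, moduli (2/7)*sqrt(21) and (2/7)*sqrt(21).
The radius of convergence is the smallest modulus among the singular points: (2/7)*sqrt(21).
The factor β**2 - 10*β/7 + 12/7 splits as (β - a)(β - a') with a = (5/7) - ((1/7)*sqrt(59))*i, a' = (5/7) + ((1/7)*sqrt(59))*i. At the order-3 pole a set g(β) = (β - a)^3*f(β) = [15*β**2/2 - 13*β/3] / (β - a')^3.
Order-3 pole: residue = g''(a)/2; g''((5/7) - ((1/7)*sqrt(59))*i) = ((94325/821516)*sqrt(59))*i, so the residue is ((94325/1643032)*sqrt(59))*i.
The factor β**2 - 10*β/7 + 12/7 splits as (β - a)(β - a') with a = (5/7) + ((1/7)*sqrt(59))*i, a' = (5/7) - ((1/7)*sqrt(59))*i. At the order-3 pole a set g(β) = (β - a)^3*f(β) = [15*β**2/2 - 13*β/3] / (β - a')^3.
Order-3 pole: residue = g''(a)/2; g''((5/7) + ((1/7)*sqrt(59))*i) = -((94325/821516)*sqrt(59))*i, so the residue is -((94325/1643032)*sqrt(59))*i.
List the singular points by increasing real part (a conjugate pair: the negative imaginary part first).

Radius of convergence at 0: (2/7)*sqrt(21).
At (5/7) - ((1/7)*sqrt(59))*i: a pole of order 3; residue ((94325/1643032)*sqrt(59))*i.
At (5/7) + ((1/7)*sqrt(59))*i: a pole of order 3; residue -((94325/1643032)*sqrt(59))*i.


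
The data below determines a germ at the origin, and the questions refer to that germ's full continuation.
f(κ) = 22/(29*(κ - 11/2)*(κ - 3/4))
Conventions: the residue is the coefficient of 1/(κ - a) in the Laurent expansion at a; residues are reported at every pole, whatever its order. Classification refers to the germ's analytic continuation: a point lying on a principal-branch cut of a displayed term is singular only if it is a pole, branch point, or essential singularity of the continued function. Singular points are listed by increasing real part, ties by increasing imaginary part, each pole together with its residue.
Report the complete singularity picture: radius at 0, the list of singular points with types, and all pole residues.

Denominator factor (κ - 3/4): pole of order 1 at 3/4, modulus 3/4.
Denominator factor (κ - 11/2): pole of order 1 at 11/2, modulus 11/2.
The radius of convergence is the smallest modulus among the singular points: 3/4.
At the order-1 pole 3/4 set g(κ) = (κ - (3/4))*f(κ) = 22/(29*(κ - 11/2)).
Simple pole: residue = g(a) at a = 3/4, which is -88/551.
At the order-1 pole 11/2 set g(κ) = (κ - (11/2))*f(κ) = 22/(29*(κ - 3/4)).
Simple pole: residue = g(a) at a = 11/2, which is 88/551.
List the singular points by increasing real part (a conjugate pair: the negative imaginary part first).

Radius of convergence at 0: 3/4.
At 3/4: a pole of order 1; residue -88/551.
At 11/2: a pole of order 1; residue 88/551.


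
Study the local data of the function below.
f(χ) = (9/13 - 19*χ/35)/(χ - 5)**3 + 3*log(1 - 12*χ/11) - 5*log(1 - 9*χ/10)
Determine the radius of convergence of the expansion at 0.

Denominator factor (χ - 5)^3: pole of order 3 at 5, modulus 5.
Branch term (-5)*log(1 - χ/(10/9)): its argument vanishes at χ = 10/9, a logarithmic branch point, modulus 10/9.
Branch term (3)*log(1 - χ/(11/12)): its argument vanishes at χ = 11/12, a logarithmic branch point, modulus 11/12.
The radius of convergence is the smallest modulus among the singular points: 11/12.

The radius of convergence is 11/12.


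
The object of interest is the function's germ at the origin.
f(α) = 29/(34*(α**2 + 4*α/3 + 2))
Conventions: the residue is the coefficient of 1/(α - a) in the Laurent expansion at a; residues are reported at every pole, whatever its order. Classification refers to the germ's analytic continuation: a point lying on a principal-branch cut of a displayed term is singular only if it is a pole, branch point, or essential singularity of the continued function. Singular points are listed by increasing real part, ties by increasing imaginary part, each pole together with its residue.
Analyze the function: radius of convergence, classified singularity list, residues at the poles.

Radius of convergence at 0: sqrt(2).
At (-2/3) - ((1/3)*sqrt(14))*i: a pole of order 1; residue ((87/952)*sqrt(14))*i.
At (-2/3) + ((1/3)*sqrt(14))*i: a pole of order 1; residue -((87/952)*sqrt(14))*i.

Denominator factor (α**2 + 4*α/3 + 2): discriminant -56/9, complex-conjugate roots (-2/3) + ((1/3)*sqrt(14))*i and (-2/3) - ((1/3)*sqrt(14))*i; poles of order 1, moduli sqrt(2) and sqrt(2).
The radius of convergence is the smallest modulus among the singular points: sqrt(2).
The factor α**2 + 4*α/3 + 2 splits as (α - a)(α - a') with a = (-2/3) - ((1/3)*sqrt(14))*i, a' = (-2/3) + ((1/3)*sqrt(14))*i. At the order-1 pole a set g(α) = (α - a)*f(α) = [29/34] / (α - a').
Simple pole: residue = g(a) at a = (-2/3) - ((1/3)*sqrt(14))*i, which is ((87/952)*sqrt(14))*i.
The factor α**2 + 4*α/3 + 2 splits as (α - a)(α - a') with a = (-2/3) + ((1/3)*sqrt(14))*i, a' = (-2/3) - ((1/3)*sqrt(14))*i. At the order-1 pole a set g(α) = (α - a)*f(α) = [29/34] / (α - a').
Simple pole: residue = g(a) at a = (-2/3) + ((1/3)*sqrt(14))*i, which is -((87/952)*sqrt(14))*i.
List the singular points by increasing real part (a conjugate pair: the negative imaginary part first).


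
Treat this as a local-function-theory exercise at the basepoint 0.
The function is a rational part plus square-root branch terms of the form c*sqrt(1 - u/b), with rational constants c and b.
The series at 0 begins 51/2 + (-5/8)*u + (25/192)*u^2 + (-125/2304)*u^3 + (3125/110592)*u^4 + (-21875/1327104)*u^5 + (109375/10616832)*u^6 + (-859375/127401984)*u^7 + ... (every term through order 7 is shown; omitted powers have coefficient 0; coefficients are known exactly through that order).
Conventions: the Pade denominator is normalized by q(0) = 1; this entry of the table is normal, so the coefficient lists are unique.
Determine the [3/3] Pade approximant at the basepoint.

Taylor coefficients needed (read off): a_0 = 51/2, a_1 = -5/8, a_2 = 25/192, a_3 = -125/2304, a_4 = 3125/110592, a_5 = -21875/1327104, a_6 = 109375/10616832.
Write the denominator as Q(u) = 1 + q1*u + q2*u^2 + q3*u^3. Requiring Q*f - P = O(u^7) with deg P <= 3 kills the coefficients of u^4..u^6 in Q*f:
  u^4: a_4 + q1*a_3 + q2*a_2 + q3*a_1 = 0, i.e. 3125/110592 + (-125/2304)*q1 + (25/192)*q2 + (-5/8)*q3 = 0.
  u^5: a_5 + q1*a_4 + q2*a_3 + q3*a_2 = 0, i.e. -21875/1327104 + (3125/110592)*q1 + (-125/2304)*q2 + (25/192)*q3 = 0.
  u^6: a_6 + q1*a_5 + q2*a_4 + q3*a_3 = 0, i.e. 109375/10616832 + (-21875/1327104)*q1 + (3125/110592)*q2 + (-125/2304)*q3 = 0.
Solving this linear system: q1 = 25/24, q2 = 25/96, q3 = 125/13824.
The numerator is Q*f truncated at degree 3: P0 = a_0 = 51/2; P1 = a_1 + q1*a_0 = 415/16; P2 = a_2 + q1*a_1 + q2*a_0 = 1175/192; P3 = a_3 + q1*a_2 + q2*a_1 + q3*a_0 = 1375/9216.

The Pade approximant has numerator coefficients [51/2, 415/16, 1175/192, 1375/9216]; denominator coefficients [1, 25/24, 25/96, 125/13824].


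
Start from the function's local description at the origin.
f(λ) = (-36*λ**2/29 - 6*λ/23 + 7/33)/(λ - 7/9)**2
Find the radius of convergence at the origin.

Denominator factor (λ - 7/9)^2: pole of order 2 at 7/9, modulus 7/9.
The radius of convergence is the smallest modulus among the singular points: 7/9.

The radius of convergence is 7/9.


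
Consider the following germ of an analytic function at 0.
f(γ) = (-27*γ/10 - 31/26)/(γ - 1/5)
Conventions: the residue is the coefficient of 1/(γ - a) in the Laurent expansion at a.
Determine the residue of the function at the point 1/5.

The residue is -563/325.

At the order-1 pole 1/5 set g(γ) = (γ - (1/5))*f(γ) = -27*γ/10 - 31/26.
Simple pole: residue = g(a) at a = 1/5, which is -563/325.


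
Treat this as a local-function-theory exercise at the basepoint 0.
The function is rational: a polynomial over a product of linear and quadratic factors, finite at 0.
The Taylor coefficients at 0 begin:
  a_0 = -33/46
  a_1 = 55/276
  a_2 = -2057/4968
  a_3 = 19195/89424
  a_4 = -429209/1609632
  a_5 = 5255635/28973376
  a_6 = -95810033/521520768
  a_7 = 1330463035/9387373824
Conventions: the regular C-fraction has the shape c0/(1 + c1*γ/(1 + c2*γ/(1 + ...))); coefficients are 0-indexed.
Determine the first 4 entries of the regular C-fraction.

The regular C-fraction coefficients are [-33/46, 5/18, 9/5, -9/5].

Taylor coefficients (read off): a_0 = -33/46, a_1 = 55/276, a_2 = -2057/4968, a_3 = 19195/89424.
c0 = a_0 = -33/46. Peel one level at a time: if S = 1 + c*γ/S' with S'(0) = 1, then c is the γ-coefficient of S and S' = c*γ/(S - 1).
S_1 = c0/f = 1 + (5/18)*γ + (-1/2)*γ^2 + ...; c1 = 5/18.
S_2 = c1*γ/(S_1 - 1) = 1 + (9/5)*γ + (81/25)*γ^2 + ...; c2 = 9/5.
S_3 = c2*γ/(S_2 - 1) = 1 + (-9/5)*γ + ...; c3 = -9/5.


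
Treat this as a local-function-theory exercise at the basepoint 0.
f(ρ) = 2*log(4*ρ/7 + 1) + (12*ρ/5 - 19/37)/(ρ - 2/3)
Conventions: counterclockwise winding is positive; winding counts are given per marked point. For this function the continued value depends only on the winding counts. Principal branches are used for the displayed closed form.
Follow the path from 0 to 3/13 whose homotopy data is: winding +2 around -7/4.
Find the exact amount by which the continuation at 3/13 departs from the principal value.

Continued minus principal equals (8)*pi*i.

The rational part is single-valued and drops out of the difference; each branch term changes only by its own monodromy.
(2)*log(1 - ρ/(-7/4)): each positive loop around -7/4 adds 2*pi*i to the log, so winding +2 contributes (2)*(2)*2*pi*i = (8)*pi*i.
Summing the contributions at ρ = 3/13 gives (8)*pi*i.


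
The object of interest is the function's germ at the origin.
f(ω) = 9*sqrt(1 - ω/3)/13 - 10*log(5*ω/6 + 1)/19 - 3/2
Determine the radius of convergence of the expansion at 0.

Branch term (9/13)*sqrt(1 - ω/(3)): its argument vanishes at ω = 3, a square-root branch point, modulus 3.
Branch term (-10/19)*log(1 - ω/(-6/5)): its argument vanishes at ω = -6/5, a logarithmic branch point, modulus 6/5.
The radius of convergence is the smallest modulus among the singular points: 6/5.

The radius of convergence is 6/5.


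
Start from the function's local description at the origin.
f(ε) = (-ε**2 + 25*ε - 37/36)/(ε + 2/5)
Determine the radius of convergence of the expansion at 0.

Denominator factor (ε + 2/5): pole of order 1 at -2/5, modulus 2/5.
The radius of convergence is the smallest modulus among the singular points: 2/5.

The radius of convergence is 2/5.


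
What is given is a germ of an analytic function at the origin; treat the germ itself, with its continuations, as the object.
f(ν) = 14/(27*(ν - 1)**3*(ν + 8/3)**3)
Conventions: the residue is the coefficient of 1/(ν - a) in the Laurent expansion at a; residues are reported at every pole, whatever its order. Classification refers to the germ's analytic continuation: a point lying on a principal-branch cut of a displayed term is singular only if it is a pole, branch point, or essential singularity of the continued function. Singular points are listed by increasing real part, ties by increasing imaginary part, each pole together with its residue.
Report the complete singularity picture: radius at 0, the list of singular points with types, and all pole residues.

Radius of convergence at 0: 1.
At -8/3: a pole of order 3; residue -756/161051.
At 1: a pole of order 3; residue 756/161051.

Denominator factor (ν - 1)^3: pole of order 3 at 1, modulus 1.
Denominator factor (ν + 8/3)^3: pole of order 3 at -8/3, modulus 8/3.
The radius of convergence is the smallest modulus among the singular points: 1.
At the order-3 pole -8/3 set g(ν) = (ν - (-8/3))^3*f(ν) = 14/(27*(ν - 1)**3).
Order-3 pole: residue = g''(a)/2; g''(-8/3) = -1512/161051, so the residue is -756/161051.
At the order-3 pole 1 set g(ν) = (ν - (1))^3*f(ν) = 14/(27*(ν + 8/3)**3).
Order-3 pole: residue = g''(a)/2; g''(1) = 1512/161051, so the residue is 756/161051.
List the singular points by increasing real part (a conjugate pair: the negative imaginary part first).


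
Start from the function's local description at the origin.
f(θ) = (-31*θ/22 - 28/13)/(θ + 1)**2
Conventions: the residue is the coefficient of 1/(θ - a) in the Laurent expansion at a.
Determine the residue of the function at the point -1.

The residue is -31/22.

At the order-2 pole -1 set g(θ) = (θ - (-1))^2*f(θ) = -31*θ/22 - 28/13.
Order-2 pole: residue = g'(a); g'(-1) = -31/22, so the residue is -31/22.


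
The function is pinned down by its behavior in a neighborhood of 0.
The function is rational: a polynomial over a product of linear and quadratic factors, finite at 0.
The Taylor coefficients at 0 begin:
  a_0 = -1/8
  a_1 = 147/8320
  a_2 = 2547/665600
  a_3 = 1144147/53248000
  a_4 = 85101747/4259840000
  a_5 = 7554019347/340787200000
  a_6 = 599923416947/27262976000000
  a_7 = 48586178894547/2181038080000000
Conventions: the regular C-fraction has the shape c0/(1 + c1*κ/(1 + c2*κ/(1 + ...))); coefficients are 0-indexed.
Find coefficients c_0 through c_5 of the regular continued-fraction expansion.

The regular C-fraction coefficients are [-1/8, 147/1040, -228/637, -54743/16758, 3948175/1440162, -1140/4211].

Taylor coefficients (read off): a_0 = -1/8, a_1 = 147/8320, a_2 = 2547/665600, a_3 = 1144147/53248000, a_4 = 85101747/4259840000, a_5 = 7554019347/340787200000.
c0 = a_0 = -1/8. Peel one level at a time: if S = 1 + c*κ/S' with S'(0) = 1, then c is the κ-coefficient of S and S' = c*κ/(S - 1).
S_1 = c0/f = 1 + (147/1040)*κ + (171/3380)*κ^2 + ...; c1 = 147/1040.
S_2 = c1*κ/(S_1 - 1) = 1 + (-228/637)*κ + (-8422/7203)*κ^2 + ...; c2 = -228/637.
S_3 = c2*κ/(S_2 - 1) = 1 + (-54743/16758)*κ + (1047475/116964)*κ^2 + ...; c3 = -54743/16758.
S_4 = c3*κ/(S_3 - 1) = 1 + (3948175/1440162)*κ + (39481750/53197563)*κ^2 + ...; c4 = 3948175/1440162.
S_5 = c4*κ/(S_4 - 1) = 1 + (-1140/4211)*κ + ...; c5 = -1140/4211.


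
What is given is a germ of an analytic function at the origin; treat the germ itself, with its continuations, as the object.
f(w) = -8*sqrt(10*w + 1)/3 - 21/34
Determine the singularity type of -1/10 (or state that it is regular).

The point is an algebraic (square-root) branch point.

The term (-8/3)*sqrt(1 - w/(-1/10)) has argument 1 - -1/10/(-1/10) = 0 at -1/10: a square-root (algebraic, two-sheeted) branch point; the remaining terms are analytic or single-valued there.


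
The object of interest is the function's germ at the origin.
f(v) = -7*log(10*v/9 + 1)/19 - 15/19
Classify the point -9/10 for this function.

The term (-7/19)*log(1 - v/(-9/10)) has argument 1 - -9/10/(-9/10) = 0 at -9/10: a logarithmic (infinitely-sheeted) branch point; the remaining terms are analytic or single-valued there.

The point is a logarithmic branch point.


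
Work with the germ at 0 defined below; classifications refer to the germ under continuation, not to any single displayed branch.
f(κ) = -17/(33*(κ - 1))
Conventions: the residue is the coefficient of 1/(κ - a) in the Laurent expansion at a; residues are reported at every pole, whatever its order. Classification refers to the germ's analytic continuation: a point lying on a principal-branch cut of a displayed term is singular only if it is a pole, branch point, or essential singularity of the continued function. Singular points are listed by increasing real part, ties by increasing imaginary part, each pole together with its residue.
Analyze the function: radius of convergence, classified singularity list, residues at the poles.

Denominator factor (κ - 1): pole of order 1 at 1, modulus 1.
The radius of convergence is the smallest modulus among the singular points: 1.
At the order-1 pole 1 set g(κ) = (κ - (1))*f(κ) = -17/33.
Simple pole: residue = g(a) at a = 1, which is -17/33.

Radius of convergence at 0: 1.
At 1: a pole of order 1; residue -17/33.


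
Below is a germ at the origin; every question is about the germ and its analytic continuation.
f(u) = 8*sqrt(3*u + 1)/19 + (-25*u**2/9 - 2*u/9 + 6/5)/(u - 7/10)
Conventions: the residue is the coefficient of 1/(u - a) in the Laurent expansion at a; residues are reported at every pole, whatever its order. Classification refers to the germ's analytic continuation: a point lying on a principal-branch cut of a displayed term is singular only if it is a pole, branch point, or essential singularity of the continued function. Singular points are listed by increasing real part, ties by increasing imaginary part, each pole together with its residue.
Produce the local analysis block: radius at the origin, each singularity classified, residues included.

Radius of convergence at 0: 1/3.
At -1/3: an algebraic (square-root) branch point.
At 7/10: a pole of order 1; residue -19/60.

Denominator factor (u - 7/10): pole of order 1 at 7/10, modulus 7/10.
Branch term (8/19)*sqrt(1 - u/(-1/3)): its argument vanishes at u = -1/3, a square-root branch point, modulus 1/3.
The radius of convergence is the smallest modulus among the singular points: 1/3.
The branch term is analytic at 7/10 and contributes nothing to the residue; only the rational part matters.
At the order-1 pole 7/10 set g(u) = (u - (7/10))*(rational part) = -25*u**2/9 - 2*u/9 + 6/5.
Simple pole: residue = g(a) at a = 7/10, which is -19/60.
List the singular points by increasing real part (a conjugate pair: the negative imaginary part first).


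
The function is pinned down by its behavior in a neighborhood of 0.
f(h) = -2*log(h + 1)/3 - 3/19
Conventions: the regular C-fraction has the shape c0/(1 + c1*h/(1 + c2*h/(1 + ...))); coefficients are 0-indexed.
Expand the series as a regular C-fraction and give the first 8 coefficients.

Taylor coefficients (expand at 0): a_0 = -3/19, a_1 = -2/3, a_2 = 1/3, a_3 = -2/9, a_4 = 1/6, a_5 = -2/15, a_6 = 1/9, a_7 = -2/21.
c0 = a_0 = -3/19. Peel one level at a time: if S = 1 + c*h/S' with S'(0) = 1, then c is the h-coefficient of S and S' = c*h/(S - 1).
S_1 = c0/f = 1 + (-38/9)*h + (1615/81)*h^2 + ...; c1 = -38/9.
S_2 = c1*h/(S_1 - 1) = 1 + (85/18)*h + (-1/12)*h^2 + ...; c2 = 85/18.
S_3 = c2*h/(S_2 - 1) = 1 + (3/170)*h + (-123/14450)*h^2 + ...; c3 = 3/170.
S_4 = c3*h/(S_3 - 1) = 1 + (41/85)*h + (-1/15)*h^2 + ...; c4 = 41/85.
S_5 = c4*h/(S_4 - 1) = 1 + (17/123)*h + (-1513/30258)*h^2 + ...; c5 = 17/123.
S_6 = c5*h/(S_5 - 1) = 1 + (89/246)*h + (-9/140)*h^2 + ...; c6 = 89/246.
S_7 = c6*h/(S_6 - 1) = 1 + (1107/6230)*h + ...; c7 = 1107/6230.

The regular C-fraction coefficients are [-3/19, -38/9, 85/18, 3/170, 41/85, 17/123, 89/246, 1107/6230].


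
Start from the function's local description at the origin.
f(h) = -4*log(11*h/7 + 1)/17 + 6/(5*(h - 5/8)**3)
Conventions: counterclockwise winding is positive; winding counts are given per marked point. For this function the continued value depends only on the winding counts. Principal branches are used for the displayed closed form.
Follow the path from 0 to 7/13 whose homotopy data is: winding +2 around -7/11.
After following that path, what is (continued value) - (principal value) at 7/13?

Continued minus principal equals -(16/17)*pi*i.

The rational part is single-valued and drops out of the difference; each branch term changes only by its own monodromy.
(-4/17)*log(1 - h/(-7/11)): each positive loop around -7/11 adds 2*pi*i to the log, so winding +2 contributes (-4/17)*(2)*2*pi*i = -(16/17)*pi*i.
Summing the contributions at h = 7/13 gives -(16/17)*pi*i.
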